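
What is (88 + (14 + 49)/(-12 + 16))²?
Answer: 172225/16 ≈ 10764.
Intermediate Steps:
(88 + (14 + 49)/(-12 + 16))² = (88 + 63/4)² = (415/4)² = 172225/16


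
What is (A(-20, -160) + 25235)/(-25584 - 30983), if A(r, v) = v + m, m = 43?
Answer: -25118/56567 ≈ -0.44404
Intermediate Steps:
A(r, v) = 43 + v (A(r, v) = v + 43 = 43 + v)
(A(-20, -160) + 25235)/(-25584 - 30983) = ((43 - 160) + 25235)/(-25584 - 30983) = (-117 + 25235)/(-56567) = 25118*(-1/56567) = -25118/56567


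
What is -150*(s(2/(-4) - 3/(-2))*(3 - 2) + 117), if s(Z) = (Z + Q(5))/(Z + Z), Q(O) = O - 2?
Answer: -17850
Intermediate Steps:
Q(O) = -2 + O
s(Z) = (3 + Z)/(2*Z) (s(Z) = (Z + (-2 + 5))/(Z + Z) = (Z + 3)/((2*Z)) = (3 + Z)*(1/(2*Z)) = (3 + Z)/(2*Z))
-150*(s(2/(-4) - 3/(-2))*(3 - 2) + 117) = -150*(((3 + (2/(-4) - 3/(-2)))/(2*(2/(-4) - 3/(-2))))*(3 - 2) + 117) = -150*(((3 + (2*(-1/4) - 3*(-1/2)))/(2*(2*(-1/4) - 3*(-1/2))))*1 + 117) = -150*(((3 + (-1/2 + 3/2))/(2*(-1/2 + 3/2)))*1 + 117) = -150*(((1/2)*(3 + 1)/1)*1 + 117) = -150*(((1/2)*1*4)*1 + 117) = -150*(2*1 + 117) = -150*(2 + 117) = -150*119 = -17850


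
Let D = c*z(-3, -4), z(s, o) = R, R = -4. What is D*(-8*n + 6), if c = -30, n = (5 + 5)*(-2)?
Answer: 19920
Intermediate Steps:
n = -20 (n = 10*(-2) = -20)
z(s, o) = -4
D = 120 (D = -30*(-4) = 120)
D*(-8*n + 6) = 120*(-8*(-20) + 6) = 120*(160 + 6) = 120*166 = 19920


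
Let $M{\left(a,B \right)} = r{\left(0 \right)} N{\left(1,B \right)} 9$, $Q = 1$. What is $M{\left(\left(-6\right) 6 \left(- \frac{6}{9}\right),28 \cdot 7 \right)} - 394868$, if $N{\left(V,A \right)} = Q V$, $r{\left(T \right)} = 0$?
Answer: $-394868$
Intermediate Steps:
$N{\left(V,A \right)} = V$ ($N{\left(V,A \right)} = 1 V = V$)
$M{\left(a,B \right)} = 0$ ($M{\left(a,B \right)} = 0 \cdot 1 \cdot 9 = 0 \cdot 9 = 0$)
$M{\left(\left(-6\right) 6 \left(- \frac{6}{9}\right),28 \cdot 7 \right)} - 394868 = 0 - 394868 = -394868$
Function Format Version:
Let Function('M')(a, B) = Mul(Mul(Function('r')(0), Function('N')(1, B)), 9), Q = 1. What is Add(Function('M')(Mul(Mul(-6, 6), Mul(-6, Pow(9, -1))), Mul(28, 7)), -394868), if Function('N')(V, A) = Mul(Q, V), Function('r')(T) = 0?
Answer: -394868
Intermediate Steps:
Function('N')(V, A) = V (Function('N')(V, A) = Mul(1, V) = V)
Function('M')(a, B) = 0 (Function('M')(a, B) = Mul(Mul(0, 1), 9) = Mul(0, 9) = 0)
Add(Function('M')(Mul(Mul(-6, 6), Mul(-6, Pow(9, -1))), Mul(28, 7)), -394868) = Add(0, -394868) = -394868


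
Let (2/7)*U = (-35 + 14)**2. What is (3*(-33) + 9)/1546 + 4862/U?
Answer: 7377737/2386251 ≈ 3.0918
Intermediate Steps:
U = 3087/2 (U = 7*(-35 + 14)**2/2 = (7/2)*(-21)**2 = (7/2)*441 = 3087/2 ≈ 1543.5)
(3*(-33) + 9)/1546 + 4862/U = (3*(-33) + 9)/1546 + 4862/(3087/2) = (-99 + 9)*(1/1546) + 4862*(2/3087) = -90*1/1546 + 9724/3087 = -45/773 + 9724/3087 = 7377737/2386251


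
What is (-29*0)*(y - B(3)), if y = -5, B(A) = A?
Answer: 0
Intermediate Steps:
(-29*0)*(y - B(3)) = (-29*0)*(-5 - 1*3) = 0*(-5 - 3) = 0*(-8) = 0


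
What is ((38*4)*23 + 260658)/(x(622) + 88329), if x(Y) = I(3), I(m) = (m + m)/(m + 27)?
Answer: 660385/220823 ≈ 2.9906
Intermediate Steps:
I(m) = 2*m/(27 + m) (I(m) = (2*m)/(27 + m) = 2*m/(27 + m))
x(Y) = ⅕ (x(Y) = 2*3/(27 + 3) = 2*3/30 = 2*3*(1/30) = ⅕)
((38*4)*23 + 260658)/(x(622) + 88329) = ((38*4)*23 + 260658)/(⅕ + 88329) = (152*23 + 260658)/(441646/5) = (3496 + 260658)*(5/441646) = 264154*(5/441646) = 660385/220823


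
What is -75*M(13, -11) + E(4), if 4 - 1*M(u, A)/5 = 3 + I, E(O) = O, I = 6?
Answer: 1879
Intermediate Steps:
M(u, A) = -25 (M(u, A) = 20 - 5*(3 + 6) = 20 - 5*9 = 20 - 45 = -25)
-75*M(13, -11) + E(4) = -75*(-25) + 4 = 1875 + 4 = 1879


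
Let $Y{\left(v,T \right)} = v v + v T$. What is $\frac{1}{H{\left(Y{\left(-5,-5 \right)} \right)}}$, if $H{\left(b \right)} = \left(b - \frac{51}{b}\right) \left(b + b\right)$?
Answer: $\frac{1}{4898} \approx 0.00020417$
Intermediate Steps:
$Y{\left(v,T \right)} = v^{2} + T v$
$H{\left(b \right)} = 2 b \left(b - \frac{51}{b}\right)$ ($H{\left(b \right)} = \left(b - \frac{51}{b}\right) 2 b = 2 b \left(b - \frac{51}{b}\right)$)
$\frac{1}{H{\left(Y{\left(-5,-5 \right)} \right)}} = \frac{1}{-102 + 2 \left(- 5 \left(-5 - 5\right)\right)^{2}} = \frac{1}{-102 + 2 \left(\left(-5\right) \left(-10\right)\right)^{2}} = \frac{1}{-102 + 2 \cdot 50^{2}} = \frac{1}{-102 + 2 \cdot 2500} = \frac{1}{-102 + 5000} = \frac{1}{4898}$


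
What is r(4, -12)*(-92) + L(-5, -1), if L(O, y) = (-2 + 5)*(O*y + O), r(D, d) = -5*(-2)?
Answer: -920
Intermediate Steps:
r(D, d) = 10
L(O, y) = 3*O + 3*O*y (L(O, y) = 3*(O + O*y) = 3*O + 3*O*y)
r(4, -12)*(-92) + L(-5, -1) = 10*(-92) + 3*(-5)*(1 - 1) = -920 + 3*(-5)*0 = -920 + 0 = -920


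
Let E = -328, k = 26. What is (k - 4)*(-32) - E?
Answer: -376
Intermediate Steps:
(k - 4)*(-32) - E = (26 - 4)*(-32) - 1*(-328) = 22*(-32) + 328 = -704 + 328 = -376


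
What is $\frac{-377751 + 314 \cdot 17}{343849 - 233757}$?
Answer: $- \frac{372413}{110092} \approx -3.3827$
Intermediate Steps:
$\frac{-377751 + 314 \cdot 17}{343849 - 233757} = \frac{-377751 + 5338}{110092} = \left(-372413\right) \frac{1}{110092} = - \frac{372413}{110092}$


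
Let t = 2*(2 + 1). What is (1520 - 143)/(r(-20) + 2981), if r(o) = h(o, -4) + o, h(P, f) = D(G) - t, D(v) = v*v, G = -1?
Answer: 1377/2956 ≈ 0.46583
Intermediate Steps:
D(v) = v²
t = 6 (t = 2*3 = 6)
h(P, f) = -5 (h(P, f) = (-1)² - 1*6 = 1 - 6 = -5)
r(o) = -5 + o
(1520 - 143)/(r(-20) + 2981) = (1520 - 143)/((-5 - 20) + 2981) = 1377/(-25 + 2981) = 1377/2956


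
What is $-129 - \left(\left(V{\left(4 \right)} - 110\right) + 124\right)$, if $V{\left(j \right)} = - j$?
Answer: $-139$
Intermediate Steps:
$-129 - \left(\left(V{\left(4 \right)} - 110\right) + 124\right) = -129 - \left(\left(\left(-1\right) 4 - 110\right) + 124\right) = -129 - \left(\left(-4 - 110\right) + 124\right) = -129 - \left(-114 + 124\right) = -129 - 10 = -139$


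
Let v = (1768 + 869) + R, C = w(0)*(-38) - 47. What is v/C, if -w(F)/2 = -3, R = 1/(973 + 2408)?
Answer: -810518/84525 ≈ -9.5891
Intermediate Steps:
R = 1/3381 ≈ 0.00029577
w(F) = 6 (w(F) = -2*(-3) = 6)
C = -275 (C = 6*(-38) - 47 = -228 - 47 = -275)
v = 8915698/3381 (v = (1768 + 869) + 1/3381 = 2637 + 1/3381 = 8915698/3381 ≈ 2637.0)
v/C = (8915698/3381)/(-275) = (8915698/3381)*(-1/275) = -810518/84525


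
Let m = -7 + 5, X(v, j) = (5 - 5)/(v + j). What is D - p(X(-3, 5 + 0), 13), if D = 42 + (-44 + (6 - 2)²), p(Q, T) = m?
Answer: 16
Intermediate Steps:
X(v, j) = 0 (X(v, j) = 0/(j + v) = 0)
m = -2
p(Q, T) = -2
D = 14 (D = 42 + (-44 + 4²) = 42 + (-44 + 16) = 42 - 28 = 14)
D - p(X(-3, 5 + 0), 13) = 14 - 1*(-2) = 14 + 2 = 16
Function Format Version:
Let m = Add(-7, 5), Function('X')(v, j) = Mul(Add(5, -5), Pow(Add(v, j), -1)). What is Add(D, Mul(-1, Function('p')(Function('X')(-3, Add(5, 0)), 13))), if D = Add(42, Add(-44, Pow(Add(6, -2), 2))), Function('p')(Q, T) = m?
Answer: 16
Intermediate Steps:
Function('X')(v, j) = 0 (Function('X')(v, j) = Mul(0, Pow(Add(j, v), -1)) = 0)
m = -2
Function('p')(Q, T) = -2
D = 14 (D = Add(42, Add(-44, Pow(4, 2))) = Add(42, Add(-44, 16)) = Add(42, -28) = 14)
Add(D, Mul(-1, Function('p')(Function('X')(-3, Add(5, 0)), 13))) = Add(14, Mul(-1, -2)) = Add(14, 2) = 16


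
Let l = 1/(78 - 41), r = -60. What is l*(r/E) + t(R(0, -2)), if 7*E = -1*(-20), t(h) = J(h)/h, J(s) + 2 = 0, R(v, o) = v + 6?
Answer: -100/111 ≈ -0.90090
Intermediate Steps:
R(v, o) = 6 + v
l = 1/37 ≈ 0.027027
J(s) = -2 (J(s) = -2 + 0 = -2)
t(h) = -2/h
E = 20/7 (E = (-1*(-20))/7 = (1/7)*20 = 20/7 ≈ 2.8571)
l*(r/E) + t(R(0, -2)) = (-60/20/7)/37 - 2/(6 + 0) = (-60*7/20)/37 - 2/6 = (1/37)*(-21) - 2*1/6 = -21/37 - 1/3 = -100/111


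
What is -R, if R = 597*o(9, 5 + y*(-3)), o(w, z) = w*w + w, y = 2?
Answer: -53730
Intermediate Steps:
o(w, z) = w + w² (o(w, z) = w² + w = w + w²)
R = 53730 (R = 597*(9*(1 + 9)) = 597*(9*10) = 597*90 = 53730)
-R = -1*53730 = -53730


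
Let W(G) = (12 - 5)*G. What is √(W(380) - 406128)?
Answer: 2*I*√100867 ≈ 635.19*I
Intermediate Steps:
W(G) = 7*G
√(W(380) - 406128) = √(7*380 - 406128) = √(2660 - 406128) = √(-403468) = 2*I*√100867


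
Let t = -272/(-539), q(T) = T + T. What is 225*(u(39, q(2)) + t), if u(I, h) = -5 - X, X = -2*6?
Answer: 910125/539 ≈ 1688.5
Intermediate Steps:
q(T) = 2*T
X = -12
u(I, h) = 7 (u(I, h) = -5 - 1*(-12) = -5 + 12 = 7)
t = 272/539 (t = -272*(-1/539) = 272/539 ≈ 0.50464)
225*(u(39, q(2)) + t) = 225*(7 + 272/539) = 225*(4045/539) = 910125/539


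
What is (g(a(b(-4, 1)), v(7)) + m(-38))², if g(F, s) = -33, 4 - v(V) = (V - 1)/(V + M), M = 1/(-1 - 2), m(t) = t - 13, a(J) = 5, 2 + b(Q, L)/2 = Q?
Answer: 7056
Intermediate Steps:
b(Q, L) = -4 + 2*Q
m(t) = -13 + t
M = -⅓ (M = 1/(-3) = -⅓ ≈ -0.33333)
v(V) = 4 - (-1 + V)/(-⅓ + V) (v(V) = 4 - (V - 1)/(V - ⅓) = 4 - (-1 + V)/(-⅓ + V))
(g(a(b(-4, 1)), v(7)) + m(-38))² = (-33 + (-13 - 38))² = (-33 - 51)² = (-84)² = 7056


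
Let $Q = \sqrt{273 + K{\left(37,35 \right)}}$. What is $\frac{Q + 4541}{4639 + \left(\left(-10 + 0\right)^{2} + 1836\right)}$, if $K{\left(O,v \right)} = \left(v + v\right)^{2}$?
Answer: $\frac{4541}{6575} + \frac{\sqrt{5173}}{6575} \approx 0.70159$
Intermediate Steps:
$K{\left(O,v \right)} = 4 v^{2}$ ($K{\left(O,v \right)} = \left(2 v\right)^{2} = 4 v^{2}$)
$Q = \sqrt{5173}$ ($Q = \sqrt{273 + 4 \cdot 35^{2}} = \sqrt{273 + 4 \cdot 1225} = \sqrt{273 + 4900} = \sqrt{5173} \approx 71.924$)
$\frac{Q + 4541}{4639 + \left(\left(-10 + 0\right)^{2} + 1836\right)} = \frac{\sqrt{5173} + 4541}{4639 + \left(\left(-10 + 0\right)^{2} + 1836\right)} = \frac{4541 + \sqrt{5173}}{4639 + \left(\left(-10\right)^{2} + 1836\right)} = \frac{4541 + \sqrt{5173}}{4639 + \left(100 + 1836\right)} = \frac{4541 + \sqrt{5173}}{4639 + 1936} = \frac{4541 + \sqrt{5173}}{6575} = \left(4541 + \sqrt{5173}\right) \frac{1}{6575} = \frac{4541}{6575} + \frac{\sqrt{5173}}{6575}$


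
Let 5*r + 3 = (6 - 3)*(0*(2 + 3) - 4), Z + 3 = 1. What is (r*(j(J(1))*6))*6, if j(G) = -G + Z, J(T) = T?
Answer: 324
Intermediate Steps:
Z = -2 (Z = -3 + 1 = -2)
j(G) = -2 - G (j(G) = -G - 2 = -2 - G)
r = -3 (r = -⅗ + ((6 - 3)*(0*(2 + 3) - 4))/5 = -⅗ + (3*(0*5 - 4))/5 = -⅗ + (3*(0 - 4))/5 = -⅗ + (3*(-4))/5 = -⅗ + (⅕)*(-12) = -⅗ - 12/5 = -3)
(r*(j(J(1))*6))*6 = -3*(-2 - 1*1)*6*6 = -3*(-2 - 1)*6*6 = -(-9)*6*6 = -3*(-18)*6 = 54*6 = 324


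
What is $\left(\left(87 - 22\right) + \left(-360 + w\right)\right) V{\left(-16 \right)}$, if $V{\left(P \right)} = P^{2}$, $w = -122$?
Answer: $-106752$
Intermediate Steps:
$\left(\left(87 - 22\right) + \left(-360 + w\right)\right) V{\left(-16 \right)} = \left(\left(87 - 22\right) - 482\right) \left(-16\right)^{2} = \left(65 - 482\right) 256 = \left(-417\right) 256 = -106752$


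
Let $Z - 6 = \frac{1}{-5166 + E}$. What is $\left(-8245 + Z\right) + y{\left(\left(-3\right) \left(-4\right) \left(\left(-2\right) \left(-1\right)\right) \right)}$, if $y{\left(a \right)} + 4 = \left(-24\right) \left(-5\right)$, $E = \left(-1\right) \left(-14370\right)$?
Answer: $- \frac{74764091}{9204} \approx -8123.0$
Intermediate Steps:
$E = 14370$
$Z = \frac{55225}{9204}$ ($Z = 6 + \frac{1}{-5166 + 14370} = 6 + \frac{1}{9204} = \frac{55225}{9204} \approx 6.0001$)
$y{\left(a \right)} = 116$ ($y{\left(a \right)} = -4 - -120 = -4 + 120 = 116$)
$\left(-8245 + Z\right) + y{\left(\left(-3\right) \left(-4\right) \left(\left(-2\right) \left(-1\right)\right) \right)} = \left(-8245 + \frac{55225}{9204}\right) + 116 = - \frac{75831755}{9204} + 116 = - \frac{74764091}{9204}$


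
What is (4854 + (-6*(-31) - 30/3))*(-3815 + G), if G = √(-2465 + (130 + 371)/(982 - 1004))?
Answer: -19189450 + 2515*I*√1204082/11 ≈ -1.9189e+7 + 2.5088e+5*I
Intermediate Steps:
G = I*√1204082/22 (G = √(-2465 + 501/(-22)) = √(-2465 + 501*(-1/22)) = √(-2465 - 501/22) = √(-54731/22) = I*√1204082/22 ≈ 49.878*I)
(4854 + (-6*(-31) - 30/3))*(-3815 + G) = (4854 + (-6*(-31) - 30/3))*(-3815 + I*√1204082/22) = (4854 + (186 - 30/3))*(-3815 + I*√1204082/22) = (4854 + (186 - 5*2))*(-3815 + I*√1204082/22) = (4854 + (186 - 10))*(-3815 + I*√1204082/22) = (4854 + 176)*(-3815 + I*√1204082/22) = 5030*(-3815 + I*√1204082/22) = -19189450 + 2515*I*√1204082/11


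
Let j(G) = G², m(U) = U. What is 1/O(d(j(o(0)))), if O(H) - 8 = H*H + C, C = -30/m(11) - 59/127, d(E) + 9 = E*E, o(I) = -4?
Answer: 1397/85236290 ≈ 1.6390e-5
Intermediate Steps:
d(E) = -9 + E² (d(E) = -9 + E*E = -9 + E²)
C = -4459/1397 (C = -30/11 - 59/127 = -4459/1397 ≈ -3.1918)
O(H) = 6717/1397 + H² (O(H) = 8 + (H*H - 4459/1397) = 8 + (H² - 4459/1397) = 8 + (-4459/1397 + H²) = 6717/1397 + H²)
1/O(d(j(o(0)))) = 1/(6717/1397 + (-9 + ((-4)²)²)²) = 1/(6717/1397 + (-9 + 16²)²) = 1/(6717/1397 + (-9 + 256)²) = 1/(6717/1397 + 247²) = 1/(6717/1397 + 61009) = 1/(85236290/1397) = 1397/85236290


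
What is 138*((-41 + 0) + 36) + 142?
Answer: -548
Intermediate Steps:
138*((-41 + 0) + 36) + 142 = 138*(-41 + 36) + 142 = 138*(-5) + 142 = -690 + 142 = -548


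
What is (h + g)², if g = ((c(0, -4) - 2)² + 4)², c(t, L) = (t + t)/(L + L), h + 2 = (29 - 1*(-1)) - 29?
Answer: 3969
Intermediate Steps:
h = -1 (h = -2 + ((29 - 1*(-1)) - 29) = -2 + ((29 + 1) - 29) = -2 + (30 - 29) = -2 + 1 = -1)
c(t, L) = t/L (c(t, L) = (2*t)/((2*L)) = (2*t)*(1/(2*L)) = t/L)
g = 64 (g = ((0/(-4) - 2)² + 4)² = ((0*(-¼) - 2)² + 4)² = ((0 - 2)² + 4)² = ((-2)² + 4)² = (4 + 4)² = 8² = 64)
(h + g)² = (-1 + 64)² = 63² = 3969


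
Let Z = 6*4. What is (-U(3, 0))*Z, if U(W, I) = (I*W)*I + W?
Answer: -72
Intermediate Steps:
Z = 24
U(W, I) = W + W*I² (U(W, I) = W*I² + W = W + W*I²)
(-U(3, 0))*Z = -3*(1 + 0²)*24 = -3*(1 + 0)*24 = -3*24 = -72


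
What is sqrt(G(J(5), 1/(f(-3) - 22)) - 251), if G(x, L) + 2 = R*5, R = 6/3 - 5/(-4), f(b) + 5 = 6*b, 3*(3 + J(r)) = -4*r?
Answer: I*sqrt(947)/2 ≈ 15.387*I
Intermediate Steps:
J(r) = -3 - 4*r/3 (J(r) = -3 + (-4*r)/3 = -3 - 4*r/3)
f(b) = -5 + 6*b
R = 13/4 (R = 6*(1/3) - 5*(-1/4) = 2 + 5/4 = 13/4 ≈ 3.2500)
G(x, L) = 57/4 (G(x, L) = -2 + (13/4)*5 = -2 + 65/4 = 57/4)
sqrt(G(J(5), 1/(f(-3) - 22)) - 251) = sqrt(57/4 - 251) = sqrt(-947/4) = I*sqrt(947)/2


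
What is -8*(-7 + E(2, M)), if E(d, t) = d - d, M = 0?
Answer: 56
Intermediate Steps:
E(d, t) = 0
-8*(-7 + E(2, M)) = -8*(-7 + 0) = -8*(-7) = 56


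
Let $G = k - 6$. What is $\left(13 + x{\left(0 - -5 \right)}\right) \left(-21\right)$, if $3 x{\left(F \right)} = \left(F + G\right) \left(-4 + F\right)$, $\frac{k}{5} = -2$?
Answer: $-196$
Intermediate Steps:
$k = -10$ ($k = 5 \left(-2\right) = -10$)
$G = -16$ ($G = -10 - 6 = -16$)
$x{\left(F \right)} = \frac{\left(-16 + F\right) \left(-4 + F\right)}{3}$ ($x{\left(F \right)} = \frac{\left(F - 16\right) \left(-4 + F\right)}{3} = \frac{\left(-16 + F\right) \left(-4 + F\right)}{3}$)
$\left(13 + x{\left(0 - -5 \right)}\right) \left(-21\right) = \left(13 + \left(\frac{64}{3} - \frac{20 \left(0 - -5\right)}{3} + \frac{\left(0 - -5\right)^{2}}{3}\right)\right) \left(-21\right) = \left(13 + \left(\frac{64}{3} - \frac{20 \left(0 + 5\right)}{3} + \frac{\left(0 + 5\right)^{2}}{3}\right)\right) \left(-21\right) = \left(13 + \left(\frac{64}{3} - \frac{100}{3} + \frac{5^{2}}{3}\right)\right) \left(-21\right) = \left(13 + \left(\frac{64}{3} - \frac{100}{3} + \frac{1}{3} \cdot 25\right)\right) \left(-21\right) = \left(13 + \left(\frac{64}{3} - \frac{100}{3} + \frac{25}{3}\right)\right) \left(-21\right) = \left(13 - \frac{11}{3}\right) \left(-21\right) = \frac{28}{3} \left(-21\right) = -196$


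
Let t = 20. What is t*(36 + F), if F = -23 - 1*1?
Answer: 240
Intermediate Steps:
F = -24 (F = -23 - 1 = -24)
t*(36 + F) = 20*(36 - 24) = 20*12 = 240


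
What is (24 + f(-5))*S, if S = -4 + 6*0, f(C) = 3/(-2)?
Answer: -90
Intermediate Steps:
f(C) = -3/2 (f(C) = 3*(-1/2) = -3/2)
S = -4 (S = -4 + 0 = -4)
(24 + f(-5))*S = (24 - 3/2)*(-4) = (45/2)*(-4) = -90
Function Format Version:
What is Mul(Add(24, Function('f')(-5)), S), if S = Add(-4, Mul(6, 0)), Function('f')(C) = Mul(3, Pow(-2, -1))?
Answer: -90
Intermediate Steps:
Function('f')(C) = Rational(-3, 2) (Function('f')(C) = Mul(3, Rational(-1, 2)) = Rational(-3, 2))
S = -4 (S = Add(-4, 0) = -4)
Mul(Add(24, Function('f')(-5)), S) = Mul(Add(24, Rational(-3, 2)), -4) = Mul(Rational(45, 2), -4) = -90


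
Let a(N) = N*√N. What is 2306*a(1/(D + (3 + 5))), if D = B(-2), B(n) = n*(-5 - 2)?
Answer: 1153*√22/242 ≈ 22.347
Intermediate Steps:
B(n) = -7*n (B(n) = n*(-7) = -7*n)
D = 14 (D = -7*(-2) = 14)
a(N) = N^(3/2)
2306*a(1/(D + (3 + 5))) = 2306*(1/(14 + (3 + 5)))^(3/2) = 2306*(1/(14 + 8))^(3/2) = 2306*(1/22)^(3/2) = 2306*(√22/484) = 1153*√22/242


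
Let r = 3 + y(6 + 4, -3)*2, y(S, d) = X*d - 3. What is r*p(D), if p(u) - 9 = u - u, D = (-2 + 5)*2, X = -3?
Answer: 135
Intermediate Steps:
y(S, d) = -3 - 3*d (y(S, d) = -3*d - 3 = -3 - 3*d)
D = 6 (D = 3*2 = 6)
p(u) = 9 (p(u) = 9 + (u - u) = 9 + 0 = 9)
r = 15 (r = 3 + (-3 - 3*(-3))*2 = 3 + (-3 + 9)*2 = 3 + 6*2 = 3 + 12 = 15)
r*p(D) = 15*9 = 135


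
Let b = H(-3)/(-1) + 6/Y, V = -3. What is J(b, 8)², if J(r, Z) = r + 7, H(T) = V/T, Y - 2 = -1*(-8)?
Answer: 1089/25 ≈ 43.560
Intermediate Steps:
Y = 10 (Y = 2 - 1*(-8) = 2 + 8 = 10)
H(T) = -3/T
b = -⅖ (b = -3/(-3)/(-1) + 6/10 = -3*(-⅓)*(-1) + 6*(⅒) = 1*(-1) + ⅗ = -1 + ⅗ = -⅖ ≈ -0.40000)
J(r, Z) = 7 + r
J(b, 8)² = (7 - ⅖)² = (33/5)² = 1089/25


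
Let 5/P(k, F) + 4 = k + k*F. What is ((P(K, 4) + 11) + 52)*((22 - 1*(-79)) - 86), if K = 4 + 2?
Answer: 24645/26 ≈ 947.88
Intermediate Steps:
K = 6
P(k, F) = 5/(-4 + k + F*k) (P(k, F) = 5/(-4 + (k + k*F)) = 5/(-4 + (k + F*k)) = 5/(-4 + k + F*k))
((P(K, 4) + 11) + 52)*((22 - 1*(-79)) - 86) = ((5/(-4 + 6 + 4*6) + 11) + 52)*((22 - 1*(-79)) - 86) = ((5/(-4 + 6 + 24) + 11) + 52)*((22 + 79) - 86) = ((5/26 + 11) + 52)*(101 - 86) = ((5*(1/26) + 11) + 52)*15 = ((5/26 + 11) + 52)*15 = (291/26 + 52)*15 = (1643/26)*15 = 24645/26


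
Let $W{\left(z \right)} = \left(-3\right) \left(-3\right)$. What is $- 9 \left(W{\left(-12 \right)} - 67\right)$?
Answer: $522$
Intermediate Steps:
$W{\left(z \right)} = 9$
$- 9 \left(W{\left(-12 \right)} - 67\right) = - 9 \left(9 - 67\right) = \left(-9\right) \left(-58\right) = 522$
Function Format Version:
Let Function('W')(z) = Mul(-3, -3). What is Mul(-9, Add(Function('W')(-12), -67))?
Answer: 522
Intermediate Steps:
Function('W')(z) = 9
Mul(-9, Add(Function('W')(-12), -67)) = Mul(-9, Add(9, -67)) = Mul(-9, -58) = 522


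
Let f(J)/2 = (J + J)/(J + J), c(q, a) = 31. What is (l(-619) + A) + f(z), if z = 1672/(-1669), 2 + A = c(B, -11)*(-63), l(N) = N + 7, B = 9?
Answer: -2565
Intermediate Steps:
l(N) = 7 + N
A = -1955 (A = -2 + 31*(-63) = -2 - 1953 = -1955)
z = -1672/1669 (z = 1672*(-1/1669) = -1672/1669 ≈ -1.0018)
f(J) = 2 (f(J) = 2*((J + J)/(J + J)) = 2*((2*J)/((2*J))) = 2*((2*J)*(1/(2*J))) = 2*1 = 2)
(l(-619) + A) + f(z) = ((7 - 619) - 1955) + 2 = (-612 - 1955) + 2 = -2567 + 2 = -2565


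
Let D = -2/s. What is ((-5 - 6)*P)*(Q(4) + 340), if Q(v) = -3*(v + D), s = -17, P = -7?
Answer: 428890/17 ≈ 25229.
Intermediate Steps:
D = 2/17 (D = -2/(-17) = -2*(-1/17) = 2/17 ≈ 0.11765)
Q(v) = -6/17 - 3*v (Q(v) = -3*(v + 2/17) = -3*(2/17 + v) = -6/17 - 3*v)
((-5 - 6)*P)*(Q(4) + 340) = ((-5 - 6)*(-7))*((-6/17 - 3*4) + 340) = (-11*(-7))*((-6/17 - 12) + 340) = 77*(-210/17 + 340) = 77*(5570/17) = 428890/17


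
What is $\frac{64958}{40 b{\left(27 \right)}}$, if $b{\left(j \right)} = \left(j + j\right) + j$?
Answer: $\frac{32479}{1620} \approx 20.049$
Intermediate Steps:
$b{\left(j \right)} = 3 j$ ($b{\left(j \right)} = 2 j + j = 3 j$)
$\frac{64958}{40 b{\left(27 \right)}} = \frac{64958}{40 \cdot 3 \cdot 27} = \frac{64958}{40 \cdot 81} = \frac{64958}{3240} = 64958 \cdot \frac{1}{3240} = \frac{32479}{1620}$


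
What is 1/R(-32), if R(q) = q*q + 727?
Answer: 1/1751 ≈ 0.00057110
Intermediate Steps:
R(q) = 727 + q**2 (R(q) = q**2 + 727 = 727 + q**2)
1/R(-32) = 1/(727 + (-32)**2) = 1/(727 + 1024) = 1/1751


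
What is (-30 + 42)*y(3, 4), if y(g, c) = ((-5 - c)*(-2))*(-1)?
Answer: -216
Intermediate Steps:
y(g, c) = -10 - 2*c (y(g, c) = (10 + 2*c)*(-1) = -10 - 2*c)
(-30 + 42)*y(3, 4) = (-30 + 42)*(-10 - 2*4) = 12*(-10 - 8) = 12*(-18) = -216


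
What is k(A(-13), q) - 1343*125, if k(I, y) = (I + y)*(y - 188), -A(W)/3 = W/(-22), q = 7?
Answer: -3714065/22 ≈ -1.6882e+5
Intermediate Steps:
A(W) = 3*W/22 (A(W) = -3*W/(-22) = -3*W*(-1)/22 = -(-3)*W/22 = 3*W/22)
k(I, y) = (-188 + y)*(I + y) (k(I, y) = (I + y)*(-188 + y) = (-188 + y)*(I + y))
k(A(-13), q) - 1343*125 = (7² - 282*(-13)/11 - 188*7 + ((3/22)*(-13))*7) - 1343*125 = (49 - 188*(-39/22) - 1316 - 39/22*7) - 167875 = (49 + 3666/11 - 1316 - 273/22) - 167875 = -20815/22 - 167875 = -3714065/22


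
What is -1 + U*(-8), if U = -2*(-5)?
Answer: -81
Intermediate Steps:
U = 10
-1 + U*(-8) = -1 + 10*(-8) = -1 - 80 = -81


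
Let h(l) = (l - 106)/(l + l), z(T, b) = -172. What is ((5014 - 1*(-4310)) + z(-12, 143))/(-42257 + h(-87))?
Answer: -1592448/7352525 ≈ -0.21659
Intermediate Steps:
h(l) = (-106 + l)/(2*l) (h(l) = (-106 + l)/((2*l)) = (-106 + l)*(1/(2*l)) = (-106 + l)/(2*l))
((5014 - 1*(-4310)) + z(-12, 143))/(-42257 + h(-87)) = ((5014 - 1*(-4310)) - 172)/(-42257 + (½)*(-106 - 87)/(-87)) = ((5014 + 4310) - 172)/(-42257 + (½)*(-1/87)*(-193)) = (9324 - 172)/(-42257 + 193/174) = 9152/(-7352525/174) = 9152*(-174/7352525) = -1592448/7352525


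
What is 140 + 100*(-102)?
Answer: -10060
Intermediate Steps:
140 + 100*(-102) = 140 - 10200 = -10060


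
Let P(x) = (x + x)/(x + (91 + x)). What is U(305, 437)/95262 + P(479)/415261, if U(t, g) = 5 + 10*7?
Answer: 10920640057/13832321485906 ≈ 0.00078950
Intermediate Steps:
U(t, g) = 75 (U(t, g) = 5 + 70 = 75)
P(x) = 2*x/(91 + 2*x) (P(x) = (2*x)/(91 + 2*x) = 2*x/(91 + 2*x))
U(305, 437)/95262 + P(479)/415261 = 75/95262 + (2*479/(91 + 2*479))/415261 = 75*(1/95262) + (2*479/(91 + 958))*(1/415261) = 25/31754 + (2*479/1049)*(1/415261) = 25/31754 + (2*479*(1/1049))*(1/415261) = 25/31754 + (958/1049)*(1/415261) = 25/31754 + 958/435608789 = 10920640057/13832321485906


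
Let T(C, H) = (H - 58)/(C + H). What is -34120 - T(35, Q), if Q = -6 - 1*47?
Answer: -204757/6 ≈ -34126.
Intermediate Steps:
Q = -53 (Q = -6 - 47 = -53)
T(C, H) = (-58 + H)/(C + H)
-34120 - T(35, Q) = -34120 - (-58 - 53)/(35 - 53) = -34120 - (-111)/(-18) = -34120 - (-1)*(-111)/18 = -34120 - 1*37/6 = -34120 - 37/6 = -204757/6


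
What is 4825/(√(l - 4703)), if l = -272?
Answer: -965*I*√199/199 ≈ -68.407*I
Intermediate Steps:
4825/(√(l - 4703)) = 4825/(√(-272 - 4703)) = 4825/(√(-4975)) = 4825/((5*I*√199)) = 4825*(-I*√199/995) = -965*I*√199/199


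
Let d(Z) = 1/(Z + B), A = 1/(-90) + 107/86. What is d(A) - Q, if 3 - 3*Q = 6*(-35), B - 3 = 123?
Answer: -17477981/246196 ≈ -70.992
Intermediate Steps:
B = 126 (B = 3 + 123 = 126)
A = 2386/1935 (A = 1*(-1/90) + 107*(1/86) = -1/90 + 107/86 = 2386/1935 ≈ 1.2331)
d(Z) = 1/(126 + Z) (d(Z) = 1/(Z + 126) = 1/(126 + Z))
Q = 71 (Q = 1 - 2*(-35) = 1 - ⅓*(-210) = 1 + 70 = 71)
d(A) - Q = 1/(126 + 2386/1935) - 1*71 = 1/(246196/1935) - 71 = 1935/246196 - 71 = -17477981/246196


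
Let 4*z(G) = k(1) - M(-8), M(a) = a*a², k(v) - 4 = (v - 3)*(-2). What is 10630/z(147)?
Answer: 1063/13 ≈ 81.769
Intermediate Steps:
k(v) = 10 - 2*v (k(v) = 4 + (v - 3)*(-2) = 4 + (-3 + v)*(-2) = 4 + (6 - 2*v) = 10 - 2*v)
M(a) = a³
z(G) = 130 (z(G) = ((10 - 2*1) - 1*(-8)³)/4 = ((10 - 2) - 1*(-512))/4 = (8 + 512)/4 = (¼)*520 = 130)
10630/z(147) = 10630/130 = 10630*(1/130) = 1063/13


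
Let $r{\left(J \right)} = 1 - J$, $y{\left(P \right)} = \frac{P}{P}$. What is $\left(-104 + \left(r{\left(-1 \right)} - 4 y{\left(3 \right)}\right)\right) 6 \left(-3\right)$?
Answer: $1908$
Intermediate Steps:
$y{\left(P \right)} = 1$
$\left(-104 + \left(r{\left(-1 \right)} - 4 y{\left(3 \right)}\right)\right) 6 \left(-3\right) = \left(-104 + \left(\left(1 - -1\right) - 4\right)\right) 6 \left(-3\right) = \left(-104 + \left(\left(1 + 1\right) - 4\right)\right) \left(-18\right) = \left(-104 + \left(2 - 4\right)\right) \left(-18\right) = \left(-104 - 2\right) \left(-18\right) = \left(-106\right) \left(-18\right) = 1908$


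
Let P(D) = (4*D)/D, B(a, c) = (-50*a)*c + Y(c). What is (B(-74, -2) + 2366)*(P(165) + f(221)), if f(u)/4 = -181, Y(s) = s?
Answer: 3625920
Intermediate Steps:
B(a, c) = c - 50*a*c (B(a, c) = (-50*a)*c + c = -50*a*c + c = c - 50*a*c)
P(D) = 4
f(u) = -724 (f(u) = 4*(-181) = -724)
(B(-74, -2) + 2366)*(P(165) + f(221)) = (-2*(1 - 50*(-74)) + 2366)*(4 - 724) = (-2*(1 + 3700) + 2366)*(-720) = (-2*3701 + 2366)*(-720) = (-7402 + 2366)*(-720) = -5036*(-720) = 3625920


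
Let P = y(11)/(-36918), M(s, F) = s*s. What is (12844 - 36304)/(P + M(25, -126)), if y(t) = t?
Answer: -866096280/23073739 ≈ -37.536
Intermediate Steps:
M(s, F) = s²
P = -11/36918 (P = 11/(-36918) = 11*(-1/36918) = -11/36918 ≈ -0.00029796)
(12844 - 36304)/(P + M(25, -126)) = (12844 - 36304)/(-11/36918 + 25²) = -23460/(-11/36918 + 625) = -23460/23073739/36918 = -23460*36918/23073739 = -866096280/23073739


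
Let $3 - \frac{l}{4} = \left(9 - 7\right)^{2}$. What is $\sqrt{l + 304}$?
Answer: $10 \sqrt{3} \approx 17.32$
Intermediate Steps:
$l = -4$ ($l = 12 - 4 \left(9 - 7\right)^{2} = 12 - 4 \cdot 2^{2} = 12 - 16 = -4$)
$\sqrt{l + 304} = \sqrt{-4 + 304} = \sqrt{300} = 10 \sqrt{3}$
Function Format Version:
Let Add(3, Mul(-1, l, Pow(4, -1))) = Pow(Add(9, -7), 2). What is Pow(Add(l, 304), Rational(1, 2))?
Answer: Mul(10, Pow(3, Rational(1, 2))) ≈ 17.320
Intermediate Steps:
l = -4 (l = Add(12, Mul(-4, Pow(Add(9, -7), 2))) = Add(12, Mul(-4, Pow(2, 2))) = Add(12, Mul(-4, 4)) = Add(12, -16) = -4)
Pow(Add(l, 304), Rational(1, 2)) = Pow(Add(-4, 304), Rational(1, 2)) = Pow(300, Rational(1, 2)) = Mul(10, Pow(3, Rational(1, 2)))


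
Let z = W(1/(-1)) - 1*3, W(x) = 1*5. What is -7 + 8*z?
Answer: 9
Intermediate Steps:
W(x) = 5
z = 2 (z = 5 - 1*3 = 5 - 3 = 2)
-7 + 8*z = -7 + 8*2 = -7 + 16 = 9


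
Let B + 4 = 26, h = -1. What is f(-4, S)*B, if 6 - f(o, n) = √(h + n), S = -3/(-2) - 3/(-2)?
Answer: 132 - 22*√2 ≈ 100.89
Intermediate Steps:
S = 3 (S = -3*(-½) - 3*(-½) = 3/2 + 3/2 = 3)
B = 22 (B = -4 + 26 = 22)
f(o, n) = 6 - √(-1 + n)
f(-4, S)*B = (6 - √(-1 + 3))*22 = (6 - √2)*22 = 132 - 22*√2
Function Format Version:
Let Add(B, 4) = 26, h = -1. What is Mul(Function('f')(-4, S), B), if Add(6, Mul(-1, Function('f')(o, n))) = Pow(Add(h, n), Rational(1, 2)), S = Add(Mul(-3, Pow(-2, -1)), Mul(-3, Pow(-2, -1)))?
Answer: Add(132, Mul(-22, Pow(2, Rational(1, 2)))) ≈ 100.89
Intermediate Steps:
S = 3 (S = Add(Mul(-3, Rational(-1, 2)), Mul(-3, Rational(-1, 2))) = Add(Rational(3, 2), Rational(3, 2)) = 3)
B = 22 (B = Add(-4, 26) = 22)
Function('f')(o, n) = Add(6, Mul(-1, Pow(Add(-1, n), Rational(1, 2))))
Mul(Function('f')(-4, S), B) = Mul(Add(6, Mul(-1, Pow(Add(-1, 3), Rational(1, 2)))), 22) = Mul(Add(6, Mul(-1, Pow(2, Rational(1, 2)))), 22) = Add(132, Mul(-22, Pow(2, Rational(1, 2))))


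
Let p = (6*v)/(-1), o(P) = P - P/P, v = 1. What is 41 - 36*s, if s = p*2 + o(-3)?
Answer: 617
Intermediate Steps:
o(P) = -1 + P (o(P) = P - 1*1 = P - 1 = -1 + P)
p = -6 (p = (6*1)/(-1) = 6*(-1) = -6)
s = -16 (s = -6*2 + (-1 - 3) = -12 - 4 = -16)
41 - 36*s = 41 - 36*(-16) = 41 + 576 = 617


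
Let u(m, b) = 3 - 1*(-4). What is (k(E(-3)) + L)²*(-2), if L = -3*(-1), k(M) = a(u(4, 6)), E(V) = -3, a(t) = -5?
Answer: -8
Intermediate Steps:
u(m, b) = 7 (u(m, b) = 3 + 4 = 7)
k(M) = -5
L = 3
(k(E(-3)) + L)²*(-2) = (-5 + 3)²*(-2) = (-2)²*(-2) = 4*(-2) = -8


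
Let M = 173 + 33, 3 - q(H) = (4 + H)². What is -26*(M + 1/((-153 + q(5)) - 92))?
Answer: -1729962/323 ≈ -5355.9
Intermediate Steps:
q(H) = 3 - (4 + H)²
M = 206
-26*(M + 1/((-153 + q(5)) - 92)) = -26*(206 + 1/((-153 + (3 - (4 + 5)²)) - 92)) = -26*(206 + 1/((-153 + (3 - 1*9²)) - 92)) = -26*(206 + 1/((-153 + (3 - 1*81)) - 92)) = -26*(206 + 1/((-153 + (3 - 81)) - 92)) = -26*(206 + 1/((-153 - 78) - 92)) = -26*(206 + 1/(-231 - 92)) = -26*(206 + 1/(-323)) = -26*(206 - 1/323) = -26*66537/323 = -1729962/323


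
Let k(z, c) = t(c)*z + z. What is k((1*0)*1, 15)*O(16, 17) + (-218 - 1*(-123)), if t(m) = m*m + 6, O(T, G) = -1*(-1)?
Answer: -95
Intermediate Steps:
O(T, G) = 1
t(m) = 6 + m² (t(m) = m² + 6 = 6 + m²)
k(z, c) = z + z*(6 + c²) (k(z, c) = (6 + c²)*z + z = z*(6 + c²) + z = z + z*(6 + c²))
k((1*0)*1, 15)*O(16, 17) + (-218 - 1*(-123)) = (((1*0)*1)*(7 + 15²))*1 + (-218 - 1*(-123)) = ((0*1)*(7 + 225))*1 + (-218 + 123) = (0*232)*1 - 95 = 0*1 - 95 = 0 - 95 = -95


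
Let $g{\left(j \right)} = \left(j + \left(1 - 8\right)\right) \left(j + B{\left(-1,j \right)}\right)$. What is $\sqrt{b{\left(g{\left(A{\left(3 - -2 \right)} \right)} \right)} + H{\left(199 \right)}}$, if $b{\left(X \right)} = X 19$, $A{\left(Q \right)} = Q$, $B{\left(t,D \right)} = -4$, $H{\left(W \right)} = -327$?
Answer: $i \sqrt{365} \approx 19.105 i$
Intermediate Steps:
$g{\left(j \right)} = \left(-7 + j\right) \left(-4 + j\right)$ ($g{\left(j \right)} = \left(j + \left(1 - 8\right)\right) \left(j - 4\right) = \left(j + \left(1 - 8\right)\right) \left(-4 + j\right) = \left(j - 7\right) \left(-4 + j\right) = \left(-7 + j\right) \left(-4 + j\right)$)
$b{\left(X \right)} = 19 X$
$\sqrt{b{\left(g{\left(A{\left(3 - -2 \right)} \right)} \right)} + H{\left(199 \right)}} = \sqrt{19 \left(28 + \left(3 - -2\right)^{2} - 11 \left(3 - -2\right)\right) - 327} = \sqrt{19 \left(28 + \left(3 + 2\right)^{2} - 11 \left(3 + 2\right)\right) - 327} = \sqrt{19 \left(28 + 5^{2} - 55\right) - 327} = \sqrt{19 \left(28 + 25 - 55\right) - 327} = \sqrt{19 \left(-2\right) - 327} = \sqrt{-38 - 327} = \sqrt{-365} = i \sqrt{365}$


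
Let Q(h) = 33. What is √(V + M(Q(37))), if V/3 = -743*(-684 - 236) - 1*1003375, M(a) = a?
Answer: 2*I*√239853 ≈ 979.5*I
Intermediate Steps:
V = -959445 (V = 3*(-743*(-684 - 236) - 1*1003375) = 3*(-743*(-920) - 1003375) = 3*(683560 - 1003375) = 3*(-319815) = -959445)
√(V + M(Q(37))) = √(-959445 + 33) = √(-959412) = 2*I*√239853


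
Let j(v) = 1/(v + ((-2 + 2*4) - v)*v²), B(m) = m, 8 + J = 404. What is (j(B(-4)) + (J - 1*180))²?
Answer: 1135487809/24336 ≈ 46659.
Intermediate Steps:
J = 396 (J = -8 + 404 = 396)
j(v) = 1/(v + v²*(6 - v)) (j(v) = 1/(v + ((-2 + 8) - v)*v²) = 1/(v + (6 - v)*v²) = 1/(v + v²*(6 - v)))
(j(B(-4)) + (J - 1*180))² = (1/((-4)*(1 - 1*(-4)² + 6*(-4))) + (396 - 1*180))² = (-1/(4*(1 - 1*16 - 24)) + (396 - 180))² = (-1/(4*(1 - 16 - 24)) + 216)² = (-¼/(-39) + 216)² = (-¼*(-1/39) + 216)² = (1/156 + 216)² = (33697/156)² = 1135487809/24336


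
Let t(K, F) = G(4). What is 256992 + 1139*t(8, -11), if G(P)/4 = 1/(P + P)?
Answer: 515123/2 ≈ 2.5756e+5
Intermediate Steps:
G(P) = 2/P (G(P) = 4/(P + P) = 4/((2*P)) = 4*(1/(2*P)) = 2/P)
t(K, F) = ½ (t(K, F) = 2/4 = 2*(¼) = ½)
256992 + 1139*t(8, -11) = 256992 + 1139*(½) = 256992 + 1139/2 = 515123/2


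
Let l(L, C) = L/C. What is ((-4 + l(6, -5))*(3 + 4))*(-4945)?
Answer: 179998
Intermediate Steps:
((-4 + l(6, -5))*(3 + 4))*(-4945) = ((-4 + 6/(-5))*(3 + 4))*(-4945) = ((-4 + 6*(-1/5))*7)*(-4945) = ((-4 - 6/5)*7)*(-4945) = -26/5*7*(-4945) = -182/5*(-4945) = 179998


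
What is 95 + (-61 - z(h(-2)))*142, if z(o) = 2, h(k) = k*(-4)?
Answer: -8851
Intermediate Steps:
h(k) = -4*k
95 + (-61 - z(h(-2)))*142 = 95 + (-61 - 1*2)*142 = 95 + (-61 - 2)*142 = 95 - 63*142 = 95 - 8946 = -8851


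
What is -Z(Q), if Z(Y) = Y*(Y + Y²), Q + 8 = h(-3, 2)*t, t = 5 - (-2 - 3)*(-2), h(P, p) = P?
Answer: -392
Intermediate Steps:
t = -5 (t = 5 - (-5)*(-2) = 5 - 1*10 = 5 - 10 = -5)
Q = 7 (Q = -8 - 3*(-5) = -8 + 15 = 7)
-Z(Q) = -7²*(1 + 7) = -49*8 = -1*392 = -392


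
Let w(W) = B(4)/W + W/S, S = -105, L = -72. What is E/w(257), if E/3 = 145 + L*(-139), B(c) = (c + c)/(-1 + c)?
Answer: -24907155/1993 ≈ -12497.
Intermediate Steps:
B(c) = 2*c/(-1 + c) (B(c) = (2*c)/(-1 + c) = 2*c/(-1 + c))
w(W) = -W/105 + 8/(3*W) (w(W) = (2*4/(-1 + 4))/W + W/(-105) = (2*4/3)/W + W*(-1/105) = (2*4*(⅓))/W - W/105 = 8/(3*W) - W/105 = -W/105 + 8/(3*W))
E = 30459 (E = 3*(145 - 72*(-139)) = 3*(145 + 10008) = 3*10153 = 30459)
E/w(257) = 30459/(((1/105)*(280 - 1*257²)/257)) = 30459/(((1/105)*(1/257)*(280 - 1*66049))) = 30459/(((1/105)*(1/257)*(280 - 66049))) = 30459/(((1/105)*(1/257)*(-65769))) = 30459/(-21923/8995) = 30459*(-8995/21923) = -24907155/1993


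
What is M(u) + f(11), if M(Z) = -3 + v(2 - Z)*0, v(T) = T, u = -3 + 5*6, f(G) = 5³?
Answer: 122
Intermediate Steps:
f(G) = 125
u = 27 (u = -3 + 30 = 27)
M(Z) = -3 (M(Z) = -3 + (2 - Z)*0 = -3 + 0 = -3)
M(u) + f(11) = -3 + 125 = 122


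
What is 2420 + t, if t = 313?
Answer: 2733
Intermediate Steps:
2420 + t = 2420 + 313 = 2733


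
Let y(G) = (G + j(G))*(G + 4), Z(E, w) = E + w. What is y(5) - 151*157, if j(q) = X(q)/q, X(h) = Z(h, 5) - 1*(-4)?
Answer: -118184/5 ≈ -23637.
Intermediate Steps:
X(h) = 9 + h (X(h) = (h + 5) - 1*(-4) = (5 + h) + 4 = 9 + h)
j(q) = (9 + q)/q
y(G) = (4 + G)*(G + (9 + G)/G) (y(G) = (G + (9 + G)/G)*(G + 4) = (G + (9 + G)/G)*(4 + G) = (4 + G)*(G + (9 + G)/G))
y(5) - 151*157 = (13 + 5² + 5*5 + 36/5) - 151*157 = (13 + 25 + 25 + 36*(⅕)) - 23707 = (13 + 25 + 25 + 36/5) - 23707 = 351/5 - 23707 = -118184/5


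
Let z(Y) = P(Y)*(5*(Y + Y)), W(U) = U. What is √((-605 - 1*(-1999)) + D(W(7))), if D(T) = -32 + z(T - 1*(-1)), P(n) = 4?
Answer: 29*√2 ≈ 41.012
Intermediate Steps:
z(Y) = 40*Y (z(Y) = 4*(5*(Y + Y)) = 4*(5*(2*Y)) = 4*(10*Y) = 40*Y)
D(T) = 8 + 40*T (D(T) = -32 + 40*(T - 1*(-1)) = -32 + 40*(T + 1) = -32 + 40*(1 + T) = -32 + (40 + 40*T) = 8 + 40*T)
√((-605 - 1*(-1999)) + D(W(7))) = √((-605 - 1*(-1999)) + (8 + 40*7)) = √((-605 + 1999) + (8 + 280)) = √(1394 + 288) = √1682 = 29*√2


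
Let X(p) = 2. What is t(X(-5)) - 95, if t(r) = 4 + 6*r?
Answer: -79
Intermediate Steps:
t(X(-5)) - 95 = (4 + 6*2) - 95 = (4 + 12) - 95 = 16 - 95 = -79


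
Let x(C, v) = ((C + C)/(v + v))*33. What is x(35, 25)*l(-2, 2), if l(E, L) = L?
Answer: 462/5 ≈ 92.400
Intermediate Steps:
x(C, v) = 33*C/v (x(C, v) = ((2*C)/((2*v)))*33 = ((2*C)*(1/(2*v)))*33 = (C/v)*33 = 33*C/v)
x(35, 25)*l(-2, 2) = (33*35/25)*2 = (33*35*(1/25))*2 = (231/5)*2 = 462/5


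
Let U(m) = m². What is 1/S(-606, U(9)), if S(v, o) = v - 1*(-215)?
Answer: -1/391 ≈ -0.0025575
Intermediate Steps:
S(v, o) = 215 + v (S(v, o) = v + 215 = 215 + v)
1/S(-606, U(9)) = 1/(215 - 606) = 1/(-391) = -1/391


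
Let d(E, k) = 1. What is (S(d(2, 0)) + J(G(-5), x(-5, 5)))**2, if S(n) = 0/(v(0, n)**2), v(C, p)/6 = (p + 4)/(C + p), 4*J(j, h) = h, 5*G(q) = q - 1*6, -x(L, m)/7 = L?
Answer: 1225/16 ≈ 76.563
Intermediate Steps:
x(L, m) = -7*L
G(q) = -6/5 + q/5 (G(q) = (q - 1*6)/5 = (q - 6)/5 = (-6 + q)/5 = -6/5 + q/5)
J(j, h) = h/4
v(C, p) = 6*(4 + p)/(C + p) (v(C, p) = 6*((p + 4)/(C + p)) = 6*((4 + p)/(C + p)) = 6*(4 + p)/(C + p))
S(n) = 0 (S(n) = 0/((6*(4 + n)/(0 + n))**2) = 0/((6*(4 + n)/n)**2) = 0/((36*(4 + n)**2/n**2)) = 0*(n**2/(36*(4 + n)**2)) = 0)
(S(d(2, 0)) + J(G(-5), x(-5, 5)))**2 = (0 + (-7*(-5))/4)**2 = (0 + (1/4)*35)**2 = (0 + 35/4)**2 = (35/4)**2 = 1225/16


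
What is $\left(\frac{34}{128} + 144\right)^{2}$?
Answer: $\frac{85248289}{4096} \approx 20813.0$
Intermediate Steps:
$\left(\frac{34}{128} + 144\right)^{2} = \left(34 \cdot \frac{1}{128} + 144\right)^{2} = \left(\frac{17}{64} + 144\right)^{2} = \left(\frac{9233}{64}\right)^{2} = \frac{85248289}{4096}$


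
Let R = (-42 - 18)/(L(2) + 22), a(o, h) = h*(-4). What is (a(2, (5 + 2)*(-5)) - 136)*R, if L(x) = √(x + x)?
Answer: -10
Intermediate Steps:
L(x) = √2*√x (L(x) = √(2*x) = √2*√x)
a(o, h) = -4*h
R = -5/2 (R = (-42 - 18)/(√2*√2 + 22) = -60/(2 + 22) = -60/24 = -60*1/24 = -5/2 ≈ -2.5000)
(a(2, (5 + 2)*(-5)) - 136)*R = (-4*(5 + 2)*(-5) - 136)*(-5/2) = (-28*(-5) - 136)*(-5/2) = (-4*(-35) - 136)*(-5/2) = (140 - 136)*(-5/2) = 4*(-5/2) = -10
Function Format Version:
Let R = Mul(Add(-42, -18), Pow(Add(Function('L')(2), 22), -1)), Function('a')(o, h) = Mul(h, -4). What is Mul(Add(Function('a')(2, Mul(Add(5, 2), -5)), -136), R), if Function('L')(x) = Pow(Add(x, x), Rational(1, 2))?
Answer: -10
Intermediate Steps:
Function('L')(x) = Mul(Pow(2, Rational(1, 2)), Pow(x, Rational(1, 2))) (Function('L')(x) = Pow(Mul(2, x), Rational(1, 2)) = Mul(Pow(2, Rational(1, 2)), Pow(x, Rational(1, 2))))
Function('a')(o, h) = Mul(-4, h)
R = Rational(-5, 2) (R = Mul(Add(-42, -18), Pow(Add(Mul(Pow(2, Rational(1, 2)), Pow(2, Rational(1, 2))), 22), -1)) = Mul(-60, Pow(Add(2, 22), -1)) = Mul(-60, Pow(24, -1)) = Mul(-60, Rational(1, 24)) = Rational(-5, 2) ≈ -2.5000)
Mul(Add(Function('a')(2, Mul(Add(5, 2), -5)), -136), R) = Mul(Add(Mul(-4, Mul(Add(5, 2), -5)), -136), Rational(-5, 2)) = Mul(Add(Mul(-4, Mul(7, -5)), -136), Rational(-5, 2)) = Mul(Add(Mul(-4, -35), -136), Rational(-5, 2)) = Mul(Add(140, -136), Rational(-5, 2)) = Mul(4, Rational(-5, 2)) = -10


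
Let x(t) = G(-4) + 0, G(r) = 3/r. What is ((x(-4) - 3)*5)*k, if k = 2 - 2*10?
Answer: 675/2 ≈ 337.50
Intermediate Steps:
x(t) = -¾ (x(t) = 3/(-4) + 0 = 3*(-¼) + 0 = -¾ + 0 = -¾)
k = -18 (k = 2 - 20 = -18)
((x(-4) - 3)*5)*k = ((-¾ - 3)*5)*(-18) = -15/4*5*(-18) = -75/4*(-18) = 675/2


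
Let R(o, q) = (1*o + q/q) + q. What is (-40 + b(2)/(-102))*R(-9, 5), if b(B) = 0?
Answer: 120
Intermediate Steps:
R(o, q) = 1 + o + q (R(o, q) = (o + 1) + q = (1 + o) + q = 1 + o + q)
(-40 + b(2)/(-102))*R(-9, 5) = (-40 + 0/(-102))*(1 - 9 + 5) = (-40 + 0*(-1/102))*(-3) = (-40 + 0)*(-3) = -40*(-3) = 120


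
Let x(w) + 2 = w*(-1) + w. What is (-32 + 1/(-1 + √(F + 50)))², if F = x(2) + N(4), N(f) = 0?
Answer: 2259057/2209 - 12024*√3/2209 ≈ 1013.2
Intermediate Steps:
x(w) = -2 (x(w) = -2 + (w*(-1) + w) = -2 + (-w + w) = -2 + 0 = -2)
F = -2 (F = -2 + 0 = -2)
(-32 + 1/(-1 + √(F + 50)))² = (-32 + 1/(-1 + √(-2 + 50)))² = (-32 + 1/(-1 + √48))² = (-32 + 1/(-1 + 4*√3))²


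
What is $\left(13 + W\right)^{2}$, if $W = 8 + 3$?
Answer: $576$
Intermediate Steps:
$W = 11$
$\left(13 + W\right)^{2} = \left(13 + 11\right)^{2} = 24^{2} = 576$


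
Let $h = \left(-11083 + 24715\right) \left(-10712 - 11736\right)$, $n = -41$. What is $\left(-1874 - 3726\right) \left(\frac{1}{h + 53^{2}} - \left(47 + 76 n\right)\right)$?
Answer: $- \frac{5259181511147200}{306008327} \approx -1.7186 \cdot 10^{7}$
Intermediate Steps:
$h = -306011136$ ($h = 13632 \left(-10712 - 11736\right) = 13632 \left(-22448\right) = -306011136$)
$\left(-1874 - 3726\right) \left(\frac{1}{h + 53^{2}} - \left(47 + 76 n\right)\right) = \left(-1874 - 3726\right) \left(\frac{1}{-306011136 + 53^{2}} - -3069\right) = - 5600 \left(\frac{1}{-306011136 + 2809} + \left(-47 + 3116\right)\right) = - 5600 \left(\frac{1}{-306008327} + 3069\right) = - 5600 \left(- \frac{1}{306008327} + 3069\right) = \left(-5600\right) \frac{939139555562}{306008327} = - \frac{5259181511147200}{306008327}$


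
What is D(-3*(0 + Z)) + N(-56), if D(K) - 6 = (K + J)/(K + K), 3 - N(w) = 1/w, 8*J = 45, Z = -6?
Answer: 2167/224 ≈ 9.6741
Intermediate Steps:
J = 45/8 (J = (⅛)*45 = 45/8 ≈ 5.6250)
N(w) = 3 - 1/w
D(K) = 6 + (45/8 + K)/(2*K) (D(K) = 6 + (K + 45/8)/(K + K) = 6 + (45/8 + K)/((2*K)) = 6 + (45/8 + K)*(1/(2*K)) = 6 + (45/8 + K)/(2*K))
D(-3*(0 + Z)) + N(-56) = (45 + 104*(-3*(0 - 6)))/(16*((-3*(0 - 6)))) + (3 - 1/(-56)) = (45 + 104*(-3*(-6)))/(16*((-3*(-6)))) + (3 - 1*(-1/56)) = (1/16)*(45 + 104*18)/18 + (3 + 1/56) = (1/16)*(1/18)*(45 + 1872) + 169/56 = (1/16)*(1/18)*1917 + 169/56 = 213/32 + 169/56 = 2167/224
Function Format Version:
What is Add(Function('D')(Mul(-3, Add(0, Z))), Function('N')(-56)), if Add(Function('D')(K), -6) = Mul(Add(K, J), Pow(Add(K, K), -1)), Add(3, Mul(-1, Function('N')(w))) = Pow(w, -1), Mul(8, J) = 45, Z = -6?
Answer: Rational(2167, 224) ≈ 9.6741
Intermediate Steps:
J = Rational(45, 8) (J = Mul(Rational(1, 8), 45) = Rational(45, 8) ≈ 5.6250)
Function('N')(w) = Add(3, Mul(-1, Pow(w, -1)))
Function('D')(K) = Add(6, Mul(Rational(1, 2), Pow(K, -1), Add(Rational(45, 8), K))) (Function('D')(K) = Add(6, Mul(Add(K, Rational(45, 8)), Pow(Add(K, K), -1))) = Add(6, Mul(Add(Rational(45, 8), K), Pow(Mul(2, K), -1))) = Add(6, Mul(Add(Rational(45, 8), K), Mul(Rational(1, 2), Pow(K, -1)))) = Add(6, Mul(Rational(1, 2), Pow(K, -1), Add(Rational(45, 8), K))))
Add(Function('D')(Mul(-3, Add(0, Z))), Function('N')(-56)) = Add(Mul(Rational(1, 16), Pow(Mul(-3, Add(0, -6)), -1), Add(45, Mul(104, Mul(-3, Add(0, -6))))), Add(3, Mul(-1, Pow(-56, -1)))) = Add(Mul(Rational(1, 16), Pow(Mul(-3, -6), -1), Add(45, Mul(104, Mul(-3, -6)))), Add(3, Mul(-1, Rational(-1, 56)))) = Add(Mul(Rational(1, 16), Pow(18, -1), Add(45, Mul(104, 18))), Add(3, Rational(1, 56))) = Add(Mul(Rational(1, 16), Rational(1, 18), Add(45, 1872)), Rational(169, 56)) = Add(Mul(Rational(1, 16), Rational(1, 18), 1917), Rational(169, 56)) = Add(Rational(213, 32), Rational(169, 56)) = Rational(2167, 224)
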